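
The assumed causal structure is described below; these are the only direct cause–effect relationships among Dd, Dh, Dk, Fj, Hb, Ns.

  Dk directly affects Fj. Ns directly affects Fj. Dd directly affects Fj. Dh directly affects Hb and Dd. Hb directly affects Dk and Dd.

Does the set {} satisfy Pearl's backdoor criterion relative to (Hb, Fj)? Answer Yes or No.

No

Backdoor paths from Hb to Fj (paths whose first edge points into Hb):
  P1: Hb <- Dh -> Dd -> Fj
Condition 1 (no descendant of Hb in the set): holds — descendants of Hb are {Dd, Dk, Fj}; none are in {}.
Condition 2 (every backdoor path blocked by {}):
  P1: open — no interior node is in the conditioning set.
{} does not satisfy the backdoor criterion.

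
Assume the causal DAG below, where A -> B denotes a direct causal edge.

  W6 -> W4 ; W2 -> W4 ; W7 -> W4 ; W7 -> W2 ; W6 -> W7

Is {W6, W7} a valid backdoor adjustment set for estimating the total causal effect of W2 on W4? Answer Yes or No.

Backdoor paths from W2 to W4 (paths whose first edge points into W2):
  P1: W2 <- W7 <- W6 -> W4
  P2: W2 <- W7 -> W4
Condition 1 (no descendant of W2 in the set): holds — descendants of W2 are {W4}; none are in {W6, W7}.
Condition 2 (every backdoor path blocked by {W6, W7}):
  P1: blocked at chain node W7 ∈ conditioning set.
  P2: blocked at fork node W7 ∈ conditioning set.
{W6, W7} satisfies the backdoor criterion.

Yes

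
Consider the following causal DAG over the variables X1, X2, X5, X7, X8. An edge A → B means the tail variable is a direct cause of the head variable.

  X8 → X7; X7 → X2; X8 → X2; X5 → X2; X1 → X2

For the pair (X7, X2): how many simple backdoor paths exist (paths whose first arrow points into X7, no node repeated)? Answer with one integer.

1

A backdoor path from X7 to X2 is any simple undirected path whose first edge points into X7 (i.e. leaves X7 via a parent).
Parents of X7: {X8}.
Enumerating:
  P1: X7 <- X8 -> X2
That exhausts the simple backdoor paths. Count: 1.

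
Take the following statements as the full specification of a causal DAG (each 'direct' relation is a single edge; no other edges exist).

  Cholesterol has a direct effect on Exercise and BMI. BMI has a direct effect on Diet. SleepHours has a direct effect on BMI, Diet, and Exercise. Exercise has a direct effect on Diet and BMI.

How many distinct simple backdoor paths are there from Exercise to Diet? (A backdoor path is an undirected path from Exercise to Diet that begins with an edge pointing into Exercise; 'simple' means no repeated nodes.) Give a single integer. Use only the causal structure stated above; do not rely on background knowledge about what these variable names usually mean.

4

A backdoor path from Exercise to Diet is any simple undirected path whose first edge points into Exercise (i.e. leaves Exercise via a parent).
Parents of Exercise: {Cholesterol, SleepHours}.
Enumerating:
  P1: Exercise <- Cholesterol -> BMI <- SleepHours -> Diet
  P2: Exercise <- Cholesterol -> BMI -> Diet
  P3: Exercise <- SleepHours -> BMI -> Diet
  P4: Exercise <- SleepHours -> Diet
That exhausts the simple backdoor paths. Count: 4.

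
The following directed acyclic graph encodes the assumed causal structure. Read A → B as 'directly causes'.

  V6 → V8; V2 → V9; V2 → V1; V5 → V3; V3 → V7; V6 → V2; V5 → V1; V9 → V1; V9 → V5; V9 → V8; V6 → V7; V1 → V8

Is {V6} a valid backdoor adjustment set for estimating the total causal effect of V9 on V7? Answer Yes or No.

Backdoor paths from V9 to V7 (paths whose first edge points into V9):
  P1: V9 <- V2 <- V6 -> V8 <- V1 <- V5 -> V3 -> V7
  P2: V9 <- V2 <- V6 -> V7
  P3: V9 <- V2 -> V1 <- V5 -> V3 -> V7
  P4: V9 <- V2 -> V1 -> V8 <- V6 -> V7
Condition 1 (no descendant of V9 in the set): holds — descendants of V9 are {V1, V3, V5, V7, V8}; none are in {V6}.
Condition 2 (every backdoor path blocked by {V6}):
  P1: blocked at fork node V6 ∈ conditioning set.
  P2: blocked at fork node V6 ∈ conditioning set.
  P3: blocked at collider V1 (neither it nor any descendant is in the conditioning set).
  P4: blocked at collider V8 (neither it nor any descendant is in the conditioning set).
{V6} satisfies the backdoor criterion.

Yes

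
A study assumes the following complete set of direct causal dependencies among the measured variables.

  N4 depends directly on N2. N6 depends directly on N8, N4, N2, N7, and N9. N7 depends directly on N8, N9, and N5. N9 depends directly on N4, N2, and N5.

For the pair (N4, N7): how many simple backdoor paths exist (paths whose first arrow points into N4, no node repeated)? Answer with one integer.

8

A backdoor path from N4 to N7 is any simple undirected path whose first edge points into N4 (i.e. leaves N4 via a parent).
Parents of N4: {N2}.
Enumerating:
  P1: N4 <- N2 -> N9 <- N5 -> N7
  P2: N4 <- N2 -> N9 -> N7
  P3: N4 <- N2 -> N9 -> N6 <- N8 -> N7
  P4: N4 <- N2 -> N9 -> N6 <- N7
  P5: N4 <- N2 -> N6 <- N8 -> N7
  P6: N4 <- N2 -> N6 <- N9 <- N5 -> N7
  P7: N4 <- N2 -> N6 <- N9 -> N7
  P8: N4 <- N2 -> N6 <- N7
That exhausts the simple backdoor paths. Count: 8.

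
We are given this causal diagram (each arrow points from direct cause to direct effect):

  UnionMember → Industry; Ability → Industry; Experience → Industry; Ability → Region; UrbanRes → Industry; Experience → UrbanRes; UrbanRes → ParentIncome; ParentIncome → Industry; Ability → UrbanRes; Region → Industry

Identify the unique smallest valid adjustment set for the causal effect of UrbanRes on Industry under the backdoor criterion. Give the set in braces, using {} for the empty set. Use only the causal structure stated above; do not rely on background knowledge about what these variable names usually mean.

{Ability, Experience}

Variables eligible for adjustment (non-descendants of UrbanRes, excluding UrbanRes and Industry): {Ability, Experience, Region, UnionMember}.
Backdoor paths from UrbanRes to Industry:
  P1: UrbanRes <- Experience -> Industry
  P2: UrbanRes <- Ability -> Region -> Industry
  P3: UrbanRes <- Ability -> Industry
The empty set is not sufficient: P1 (UrbanRes <- Experience -> Industry) has no collider blocking it and no conditioned non-collider, so it is open.
Try {Ability, Experience}:
  P1: blocked at fork node Experience ∈ conditioning set.
  P2: blocked at fork node Ability ∈ conditioning set.
  P3: blocked at fork node Ability ∈ conditioning set.
{Ability, Experience} contains no descendant of UrbanRes and blocks every backdoor path.
Every element of {Ability, Experience} is needed (dropping Ability leaves P2 open; dropping Experience leaves P1 open), so no proper subset is valid.
Among all size-2 subsets of the eligible variables, only {Ability, Experience} blocks every backdoor path, so it is the unique smallest valid adjustment set.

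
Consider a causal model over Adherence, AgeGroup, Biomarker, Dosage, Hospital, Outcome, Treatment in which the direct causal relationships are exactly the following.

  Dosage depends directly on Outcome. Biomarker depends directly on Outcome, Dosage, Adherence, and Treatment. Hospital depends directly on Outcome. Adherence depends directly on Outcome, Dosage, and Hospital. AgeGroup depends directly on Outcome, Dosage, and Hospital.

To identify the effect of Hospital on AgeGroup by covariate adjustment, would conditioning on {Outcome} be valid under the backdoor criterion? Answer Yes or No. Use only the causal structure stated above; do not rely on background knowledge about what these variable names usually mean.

Yes

Backdoor paths from Hospital to AgeGroup (paths whose first edge points into Hospital):
  P1: Hospital <- Outcome -> Dosage -> AgeGroup
  P2: Hospital <- Outcome -> Adherence <- Dosage -> AgeGroup
  P3: Hospital <- Outcome -> Adherence -> Biomarker <- Dosage -> AgeGroup
  P4: Hospital <- Outcome -> AgeGroup
  P5: Hospital <- Outcome -> Biomarker <- Dosage -> AgeGroup
  P6: Hospital <- Outcome -> Biomarker <- Adherence <- Dosage -> AgeGroup
Condition 1 (no descendant of Hospital in the set): holds — descendants of Hospital are {Adherence, AgeGroup, Biomarker}; none are in {Outcome}.
Condition 2 (every backdoor path blocked by {Outcome}):
  P1: blocked at fork node Outcome ∈ conditioning set.
  P2: blocked at fork node Outcome ∈ conditioning set.
  P3: blocked at fork node Outcome ∈ conditioning set.
  P4: blocked at fork node Outcome ∈ conditioning set.
  P5: blocked at fork node Outcome ∈ conditioning set.
  P6: blocked at fork node Outcome ∈ conditioning set.
{Outcome} satisfies the backdoor criterion.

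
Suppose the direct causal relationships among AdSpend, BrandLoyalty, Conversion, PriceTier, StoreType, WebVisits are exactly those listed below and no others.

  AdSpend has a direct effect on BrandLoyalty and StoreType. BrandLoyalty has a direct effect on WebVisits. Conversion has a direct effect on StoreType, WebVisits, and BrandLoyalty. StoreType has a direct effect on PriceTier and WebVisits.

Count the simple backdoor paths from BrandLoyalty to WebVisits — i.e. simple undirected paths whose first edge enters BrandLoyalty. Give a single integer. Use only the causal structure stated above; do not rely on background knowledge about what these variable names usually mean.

4

A backdoor path from BrandLoyalty to WebVisits is any simple undirected path whose first edge points into BrandLoyalty (i.e. leaves BrandLoyalty via a parent).
Parents of BrandLoyalty: {AdSpend, Conversion}.
Enumerating:
  P1: BrandLoyalty <- AdSpend -> StoreType <- Conversion -> WebVisits
  P2: BrandLoyalty <- AdSpend -> StoreType -> WebVisits
  P3: BrandLoyalty <- Conversion -> StoreType -> WebVisits
  P4: BrandLoyalty <- Conversion -> WebVisits
That exhausts the simple backdoor paths. Count: 4.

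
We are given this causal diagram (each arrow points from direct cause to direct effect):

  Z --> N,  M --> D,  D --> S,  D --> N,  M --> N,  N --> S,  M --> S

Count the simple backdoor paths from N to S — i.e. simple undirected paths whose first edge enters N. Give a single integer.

A backdoor path from N to S is any simple undirected path whose first edge points into N (i.e. leaves N via a parent).
Parents of N: {D, M, Z}.
Enumerating:
  P1: N <- M -> D -> S
  P2: N <- M -> S
  P3: N <- D <- M -> S
  P4: N <- D -> S
That exhausts the simple backdoor paths. Count: 4.

4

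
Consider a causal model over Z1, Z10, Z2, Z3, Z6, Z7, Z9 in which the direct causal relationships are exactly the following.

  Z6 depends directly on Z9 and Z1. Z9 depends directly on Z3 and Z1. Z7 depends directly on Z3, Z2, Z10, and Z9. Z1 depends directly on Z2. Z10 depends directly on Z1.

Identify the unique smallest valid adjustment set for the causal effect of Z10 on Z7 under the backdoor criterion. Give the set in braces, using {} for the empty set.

Variables eligible for adjustment (non-descendants of Z10, excluding Z10 and Z7): {Z1, Z2, Z3, Z6, Z9}.
Backdoor paths from Z10 to Z7:
  P1: Z10 <- Z1 <- Z2 -> Z7
  P2: Z10 <- Z1 -> Z9 <- Z3 -> Z7
  P3: Z10 <- Z1 -> Z9 -> Z7
  P4: Z10 <- Z1 -> Z6 <- Z9 <- Z3 -> Z7
  P5: Z10 <- Z1 -> Z6 <- Z9 -> Z7
The empty set is not sufficient: P1 (Z10 <- Z1 <- Z2 -> Z7) has no collider blocking it and no conditioned non-collider, so it is open.
Try {Z1}:
  P1: blocked at chain node Z1 ∈ conditioning set.
  P2: blocked at fork node Z1 ∈ conditioning set.
  P3: blocked at fork node Z1 ∈ conditioning set.
  P4: blocked at fork node Z1 ∈ conditioning set.
  P5: blocked at fork node Z1 ∈ conditioning set.
{Z1} contains no descendant of Z10 and blocks every backdoor path.
No other singleton works — e.g. {Z3} leaves P1 open — so {Z1} is the unique smallest valid adjustment set.

{Z1}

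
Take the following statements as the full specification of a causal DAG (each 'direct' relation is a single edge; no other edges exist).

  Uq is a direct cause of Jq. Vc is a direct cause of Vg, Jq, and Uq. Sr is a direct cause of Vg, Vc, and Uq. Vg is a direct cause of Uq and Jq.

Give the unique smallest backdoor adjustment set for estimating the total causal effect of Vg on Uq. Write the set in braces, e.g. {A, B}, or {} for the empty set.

{Sr, Vc}

Variables eligible for adjustment (non-descendants of Vg, excluding Vg and Uq): {Sr, Vc}.
Backdoor paths from Vg to Uq:
  P1: Vg <- Sr -> Vc -> Uq
  P2: Vg <- Sr -> Vc -> Jq <- Uq
  P3: Vg <- Sr -> Uq
  P4: Vg <- Vc <- Sr -> Uq
  P5: Vg <- Vc -> Uq
  P6: Vg <- Vc -> Jq <- Uq
The empty set is not sufficient: P1 (Vg <- Sr -> Vc -> Uq) has no collider blocking it and no conditioned non-collider, so it is open.
Try {Sr, Vc}:
  P1: blocked at fork node Sr ∈ conditioning set.
  P2: blocked at fork node Sr ∈ conditioning set.
  P3: blocked at fork node Sr ∈ conditioning set.
  P4: blocked at chain node Vc ∈ conditioning set.
  P5: blocked at fork node Vc ∈ conditioning set.
  P6: blocked at fork node Vc ∈ conditioning set.
{Sr, Vc} contains no descendant of Vg and blocks every backdoor path.
Every element of {Sr, Vc} is needed (dropping Sr leaves P3 open; dropping Vc leaves P5 open), so no proper subset is valid.
Among all size-2 subsets of the eligible variables, only {Sr, Vc} blocks every backdoor path, so it is the unique smallest valid adjustment set.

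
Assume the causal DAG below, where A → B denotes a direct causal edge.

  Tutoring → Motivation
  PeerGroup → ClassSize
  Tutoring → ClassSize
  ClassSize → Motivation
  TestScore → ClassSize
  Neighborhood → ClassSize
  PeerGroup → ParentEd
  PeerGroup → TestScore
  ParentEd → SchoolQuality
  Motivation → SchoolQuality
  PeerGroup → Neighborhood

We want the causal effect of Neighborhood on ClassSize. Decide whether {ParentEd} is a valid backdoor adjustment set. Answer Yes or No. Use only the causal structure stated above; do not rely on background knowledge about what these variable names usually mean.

No

Backdoor paths from Neighborhood to ClassSize (paths whose first edge points into Neighborhood):
  P1: Neighborhood <- PeerGroup -> TestScore -> ClassSize
  P2: Neighborhood <- PeerGroup -> ParentEd -> SchoolQuality <- Motivation <- Tutoring -> ClassSize
  P3: Neighborhood <- PeerGroup -> ParentEd -> SchoolQuality <- Motivation <- ClassSize
  P4: Neighborhood <- PeerGroup -> ClassSize
Condition 1 (no descendant of Neighborhood in the set): holds — descendants of Neighborhood are {ClassSize, Motivation, SchoolQuality}; none are in {ParentEd}.
Condition 2 (every backdoor path blocked by {ParentEd}):
  P1: open — no interior node is in the conditioning set.
  P2: blocked at chain node ParentEd ∈ conditioning set.
  P3: blocked at chain node ParentEd ∈ conditioning set.
  P4: open — no interior node is in the conditioning set.
{ParentEd} does not satisfy the backdoor criterion.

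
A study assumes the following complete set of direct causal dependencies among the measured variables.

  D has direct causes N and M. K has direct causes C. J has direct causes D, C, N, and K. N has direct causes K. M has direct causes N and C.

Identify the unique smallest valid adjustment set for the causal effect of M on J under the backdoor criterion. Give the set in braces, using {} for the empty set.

Variables eligible for adjustment (non-descendants of M, excluding M and J): {C, K, N}.
Backdoor paths from M to J:
  P1: M <- C -> K -> N -> D -> J
  P2: M <- C -> K -> N -> J
  P3: M <- C -> K -> J
  P4: M <- C -> J
  P5: M <- N <- K <- C -> J
  P6: M <- N <- K -> J
  P7: M <- N -> D -> J
  P8: M <- N -> J
The empty set is not sufficient: P1 (M <- C -> K -> N -> D -> J) has no collider blocking it and no conditioned non-collider, so it is open.
Try {C, N}:
  P1: blocked at fork node C ∈ conditioning set.
  P2: blocked at fork node C ∈ conditioning set.
  P3: blocked at fork node C ∈ conditioning set.
  P4: blocked at fork node C ∈ conditioning set.
  P5: blocked at chain node N ∈ conditioning set.
  P6: blocked at chain node N ∈ conditioning set.
  P7: blocked at fork node N ∈ conditioning set.
  P8: blocked at fork node N ∈ conditioning set.
{C, N} contains no descendant of M and blocks every backdoor path.
Every element of {C, N} is needed (dropping C leaves P3 open; dropping N leaves P6 open), so no proper subset is valid.
Among all size-2 subsets of the eligible variables, only {C, N} blocks every backdoor path, so it is the unique smallest valid adjustment set.

{C, N}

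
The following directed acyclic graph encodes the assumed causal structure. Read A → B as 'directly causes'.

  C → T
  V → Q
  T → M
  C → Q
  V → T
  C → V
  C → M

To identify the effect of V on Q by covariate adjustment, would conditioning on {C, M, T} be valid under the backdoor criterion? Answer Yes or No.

No

Backdoor paths from V to Q (paths whose first edge points into V):
  P1: V <- C -> Q
Condition 1 (no descendant of V in the set): FAILS — M and T are descendants of V.
Condition 2 (every backdoor path blocked by {C, M, T}):
  P1: blocked at fork node C ∈ conditioning set.
{C, M, T} does not satisfy the backdoor criterion.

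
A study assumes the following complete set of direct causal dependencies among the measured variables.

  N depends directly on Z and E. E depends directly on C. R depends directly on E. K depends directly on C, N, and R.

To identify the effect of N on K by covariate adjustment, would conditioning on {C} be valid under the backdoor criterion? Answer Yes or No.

No

Backdoor paths from N to K (paths whose first edge points into N):
  P1: N <- E <- C -> K
  P2: N <- E -> R -> K
Condition 1 (no descendant of N in the set): holds — descendants of N are {K}; none are in {C}.
Condition 2 (every backdoor path blocked by {C}):
  P1: blocked at fork node C ∈ conditioning set.
  P2: open — no interior node is in the conditioning set.
{C} does not satisfy the backdoor criterion.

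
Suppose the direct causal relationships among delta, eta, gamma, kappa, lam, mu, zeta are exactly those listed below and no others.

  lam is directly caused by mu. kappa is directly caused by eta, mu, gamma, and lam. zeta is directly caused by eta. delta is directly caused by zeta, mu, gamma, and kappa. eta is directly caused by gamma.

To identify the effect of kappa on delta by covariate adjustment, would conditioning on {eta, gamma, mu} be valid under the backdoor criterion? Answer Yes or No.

Backdoor paths from kappa to delta (paths whose first edge points into kappa):
  P1: kappa <- mu -> delta
  P2: kappa <- lam <- mu -> delta
  P3: kappa <- gamma -> eta -> zeta -> delta
  P4: kappa <- gamma -> delta
  P5: kappa <- eta <- gamma -> delta
  P6: kappa <- eta -> zeta -> delta
Condition 1 (no descendant of kappa in the set): holds — descendants of kappa are {delta}; none are in {eta, gamma, mu}.
Condition 2 (every backdoor path blocked by {eta, gamma, mu}):
  P1: blocked at fork node mu ∈ conditioning set.
  P2: blocked at fork node mu ∈ conditioning set.
  P3: blocked at fork node gamma ∈ conditioning set.
  P4: blocked at fork node gamma ∈ conditioning set.
  P5: blocked at chain node eta ∈ conditioning set.
  P6: blocked at fork node eta ∈ conditioning set.
{eta, gamma, mu} satisfies the backdoor criterion.

Yes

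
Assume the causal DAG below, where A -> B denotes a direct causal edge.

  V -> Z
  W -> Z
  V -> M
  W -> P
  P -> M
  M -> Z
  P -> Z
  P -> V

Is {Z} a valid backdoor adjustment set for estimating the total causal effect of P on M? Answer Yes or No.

Backdoor paths from P to M (paths whose first edge points into P):
  P1: P <- W -> Z <- V -> M
  P2: P <- W -> Z <- M
Condition 1 (no descendant of P in the set): FAILS — Z is a descendant of P.
Condition 2 (every backdoor path blocked by {Z}):
  P1: open — collider(s) Z are conditioned on (or have a conditioned descendant) and no non-collider on the path is in the set.
  P2: open — collider(s) Z are conditioned on (or have a conditioned descendant) and no non-collider on the path is in the set.
{Z} does not satisfy the backdoor criterion.

No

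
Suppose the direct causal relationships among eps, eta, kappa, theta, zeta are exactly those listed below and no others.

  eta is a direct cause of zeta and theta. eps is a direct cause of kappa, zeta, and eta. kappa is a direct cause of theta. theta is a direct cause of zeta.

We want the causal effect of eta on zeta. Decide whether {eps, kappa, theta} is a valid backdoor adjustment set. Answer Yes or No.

No

Backdoor paths from eta to zeta (paths whose first edge points into eta):
  P1: eta <- eps -> kappa -> theta -> zeta
  P2: eta <- eps -> zeta
Condition 1 (no descendant of eta in the set): FAILS — theta is a descendant of eta.
Condition 2 (every backdoor path blocked by {eps, kappa, theta}):
  P1: blocked at fork node eps ∈ conditioning set.
  P2: blocked at fork node eps ∈ conditioning set.
{eps, kappa, theta} does not satisfy the backdoor criterion.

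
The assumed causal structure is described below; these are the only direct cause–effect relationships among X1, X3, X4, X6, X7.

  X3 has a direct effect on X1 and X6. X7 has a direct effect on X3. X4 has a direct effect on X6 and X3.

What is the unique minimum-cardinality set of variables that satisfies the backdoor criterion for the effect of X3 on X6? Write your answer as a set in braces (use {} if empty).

{X4}

Variables eligible for adjustment (non-descendants of X3, excluding X3 and X6): {X4, X7}.
Backdoor paths from X3 to X6:
  P1: X3 <- X4 -> X6
The empty set is not sufficient: P1 (X3 <- X4 -> X6) has no collider blocking it and no conditioned non-collider, so it is open.
Try {X4}:
  P1: blocked at fork node X4 ∈ conditioning set.
{X4} contains no descendant of X3 and blocks every backdoor path.
No other singleton works — e.g. {X7} leaves P1 open — so {X4} is the unique smallest valid adjustment set.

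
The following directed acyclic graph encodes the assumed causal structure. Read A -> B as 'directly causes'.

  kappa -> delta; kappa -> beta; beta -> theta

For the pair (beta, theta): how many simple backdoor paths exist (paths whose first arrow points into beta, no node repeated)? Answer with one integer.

0

A backdoor path from beta to theta is any simple undirected path whose first edge points into beta (i.e. leaves beta via a parent).
Parents of beta: {kappa}.
No simple path from any parent of beta reaches theta without revisiting beta, so there are no backdoor paths.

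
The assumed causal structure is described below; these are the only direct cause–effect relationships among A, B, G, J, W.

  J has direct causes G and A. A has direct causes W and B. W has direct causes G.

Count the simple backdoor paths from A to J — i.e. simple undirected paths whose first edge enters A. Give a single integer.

A backdoor path from A to J is any simple undirected path whose first edge points into A (i.e. leaves A via a parent).
Parents of A: {B, W}.
Enumerating:
  P1: A <- W <- G -> J
That exhausts the simple backdoor paths. Count: 1.

1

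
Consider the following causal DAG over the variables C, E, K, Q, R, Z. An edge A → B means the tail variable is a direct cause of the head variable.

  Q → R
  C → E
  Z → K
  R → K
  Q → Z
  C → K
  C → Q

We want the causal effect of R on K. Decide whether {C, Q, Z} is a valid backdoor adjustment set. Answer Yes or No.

Backdoor paths from R to K (paths whose first edge points into R):
  P1: R <- Q <- C -> K
  P2: R <- Q -> Z -> K
Condition 1 (no descendant of R in the set): holds — descendants of R are {K}; none are in {C, Q, Z}.
Condition 2 (every backdoor path blocked by {C, Q, Z}):
  P1: blocked at chain node Q ∈ conditioning set.
  P2: blocked at fork node Q ∈ conditioning set.
{C, Q, Z} satisfies the backdoor criterion.

Yes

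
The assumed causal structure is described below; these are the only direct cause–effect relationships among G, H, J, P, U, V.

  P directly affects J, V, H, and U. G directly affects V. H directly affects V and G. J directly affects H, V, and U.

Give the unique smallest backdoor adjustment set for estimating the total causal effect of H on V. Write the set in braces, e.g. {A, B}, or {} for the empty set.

{J, P}

Variables eligible for adjustment (non-descendants of H, excluding H and V): {J, P, U}.
Backdoor paths from H to V:
  P1: H <- P -> J -> V
  P2: H <- P -> V
  P3: H <- P -> U <- J -> V
  P4: H <- J <- P -> V
  P5: H <- J -> V
  P6: H <- J -> U <- P -> V
The empty set is not sufficient: P1 (H <- P -> J -> V) has no collider blocking it and no conditioned non-collider, so it is open.
Try {J, P}:
  P1: blocked at fork node P ∈ conditioning set.
  P2: blocked at fork node P ∈ conditioning set.
  P3: blocked at fork node P ∈ conditioning set.
  P4: blocked at chain node J ∈ conditioning set.
  P5: blocked at fork node J ∈ conditioning set.
  P6: blocked at fork node J ∈ conditioning set.
{J, P} contains no descendant of H and blocks every backdoor path.
Every element of {J, P} is needed (dropping J leaves P5 open; dropping P leaves P2 open), so no proper subset is valid.
Among all size-2 subsets of the eligible variables, only {J, P} blocks every backdoor path, so it is the unique smallest valid adjustment set.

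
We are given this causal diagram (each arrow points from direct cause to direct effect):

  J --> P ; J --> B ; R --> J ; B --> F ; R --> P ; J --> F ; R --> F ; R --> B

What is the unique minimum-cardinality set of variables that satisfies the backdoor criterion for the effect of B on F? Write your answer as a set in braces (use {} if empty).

Variables eligible for adjustment (non-descendants of B, excluding B and F): {J, P, R}.
Backdoor paths from B to F:
  P1: B <- R -> J -> F
  P2: B <- R -> P <- J -> F
  P3: B <- R -> F
  P4: B <- J <- R -> F
  P5: B <- J -> P <- R -> F
  P6: B <- J -> F
The empty set is not sufficient: P1 (B <- R -> J -> F) has no collider blocking it and no conditioned non-collider, so it is open.
Try {J, R}:
  P1: blocked at fork node R ∈ conditioning set.
  P2: blocked at fork node R ∈ conditioning set.
  P3: blocked at fork node R ∈ conditioning set.
  P4: blocked at chain node J ∈ conditioning set.
  P5: blocked at fork node J ∈ conditioning set.
  P6: blocked at fork node J ∈ conditioning set.
{J, R} contains no descendant of B and blocks every backdoor path.
Every element of {J, R} is needed (dropping J leaves P6 open; dropping R leaves P3 open), so no proper subset is valid.
Among all size-2 subsets of the eligible variables, only {J, R} blocks every backdoor path, so it is the unique smallest valid adjustment set.

{J, R}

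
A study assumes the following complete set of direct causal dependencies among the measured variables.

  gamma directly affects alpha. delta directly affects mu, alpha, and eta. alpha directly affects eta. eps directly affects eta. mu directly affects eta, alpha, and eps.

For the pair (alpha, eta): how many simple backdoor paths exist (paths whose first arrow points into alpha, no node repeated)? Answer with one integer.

A backdoor path from alpha to eta is any simple undirected path whose first edge points into alpha (i.e. leaves alpha via a parent).
Parents of alpha: {delta, gamma, mu}.
Enumerating:
  P1: alpha <- delta -> mu -> eps -> eta
  P2: alpha <- delta -> mu -> eta
  P3: alpha <- delta -> eta
  P4: alpha <- mu <- delta -> eta
  P5: alpha <- mu -> eps -> eta
  P6: alpha <- mu -> eta
That exhausts the simple backdoor paths. Count: 6.

6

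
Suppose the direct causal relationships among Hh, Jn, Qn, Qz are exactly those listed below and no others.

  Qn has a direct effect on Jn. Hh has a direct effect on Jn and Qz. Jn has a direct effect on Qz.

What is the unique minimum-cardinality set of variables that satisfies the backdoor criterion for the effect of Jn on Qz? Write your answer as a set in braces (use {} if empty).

Variables eligible for adjustment (non-descendants of Jn, excluding Jn and Qz): {Hh, Qn}.
Backdoor paths from Jn to Qz:
  P1: Jn <- Hh -> Qz
The empty set is not sufficient: P1 (Jn <- Hh -> Qz) has no collider blocking it and no conditioned non-collider, so it is open.
Try {Hh}:
  P1: blocked at fork node Hh ∈ conditioning set.
{Hh} contains no descendant of Jn and blocks every backdoor path.
No other singleton works — e.g. {Qn} leaves P1 open — so {Hh} is the unique smallest valid adjustment set.

{Hh}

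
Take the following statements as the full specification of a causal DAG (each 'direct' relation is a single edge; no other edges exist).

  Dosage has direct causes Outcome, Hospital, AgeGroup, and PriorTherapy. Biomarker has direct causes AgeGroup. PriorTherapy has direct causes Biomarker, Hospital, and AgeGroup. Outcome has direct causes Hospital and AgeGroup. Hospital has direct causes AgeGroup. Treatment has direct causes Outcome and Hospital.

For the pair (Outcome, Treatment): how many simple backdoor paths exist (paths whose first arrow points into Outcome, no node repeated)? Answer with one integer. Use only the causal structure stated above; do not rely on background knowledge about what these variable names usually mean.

A backdoor path from Outcome to Treatment is any simple undirected path whose first edge points into Outcome (i.e. leaves Outcome via a parent).
Parents of Outcome: {AgeGroup, Hospital}.
Enumerating:
  P1: Outcome <- AgeGroup -> Hospital -> Treatment
  P2: Outcome <- AgeGroup -> Biomarker -> PriorTherapy <- Hospital -> Treatment
  P3: Outcome <- AgeGroup -> Biomarker -> PriorTherapy -> Dosage <- Hospital -> Treatment
  P4: Outcome <- AgeGroup -> PriorTherapy <- Hospital -> Treatment
  P5: Outcome <- AgeGroup -> PriorTherapy -> Dosage <- Hospital -> Treatment
  P6: Outcome <- AgeGroup -> Dosage <- Hospital -> Treatment
  P7: Outcome <- AgeGroup -> Dosage <- PriorTherapy <- Hospital -> Treatment
  P8: Outcome <- Hospital -> Treatment
That exhausts the simple backdoor paths. Count: 8.

8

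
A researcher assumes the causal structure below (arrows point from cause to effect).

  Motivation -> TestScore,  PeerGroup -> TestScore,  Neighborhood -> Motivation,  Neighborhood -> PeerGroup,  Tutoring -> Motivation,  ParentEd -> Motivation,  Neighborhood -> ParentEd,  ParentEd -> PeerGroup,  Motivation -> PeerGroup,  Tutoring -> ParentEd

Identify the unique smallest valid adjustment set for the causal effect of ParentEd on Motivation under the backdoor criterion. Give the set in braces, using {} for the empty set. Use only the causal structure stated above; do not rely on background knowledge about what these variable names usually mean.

Variables eligible for adjustment (non-descendants of ParentEd, excluding ParentEd and Motivation): {Neighborhood, Tutoring}.
Backdoor paths from ParentEd to Motivation:
  P1: ParentEd <- Neighborhood -> Motivation
  P2: ParentEd <- Neighborhood -> PeerGroup <- Motivation
  P3: ParentEd <- Neighborhood -> PeerGroup -> TestScore <- Motivation
  P4: ParentEd <- Tutoring -> Motivation
The empty set is not sufficient: P1 (ParentEd <- Neighborhood -> Motivation) has no collider blocking it and no conditioned non-collider, so it is open.
Try {Neighborhood, Tutoring}:
  P1: blocked at fork node Neighborhood ∈ conditioning set.
  P2: blocked at fork node Neighborhood ∈ conditioning set.
  P3: blocked at fork node Neighborhood ∈ conditioning set.
  P4: blocked at fork node Tutoring ∈ conditioning set.
{Neighborhood, Tutoring} contains no descendant of ParentEd and blocks every backdoor path.
Every element of {Neighborhood, Tutoring} is needed (dropping Neighborhood leaves P1 open; dropping Tutoring leaves P4 open), so no proper subset is valid.
Among all size-2 subsets of the eligible variables, only {Neighborhood, Tutoring} blocks every backdoor path, so it is the unique smallest valid adjustment set.

{Neighborhood, Tutoring}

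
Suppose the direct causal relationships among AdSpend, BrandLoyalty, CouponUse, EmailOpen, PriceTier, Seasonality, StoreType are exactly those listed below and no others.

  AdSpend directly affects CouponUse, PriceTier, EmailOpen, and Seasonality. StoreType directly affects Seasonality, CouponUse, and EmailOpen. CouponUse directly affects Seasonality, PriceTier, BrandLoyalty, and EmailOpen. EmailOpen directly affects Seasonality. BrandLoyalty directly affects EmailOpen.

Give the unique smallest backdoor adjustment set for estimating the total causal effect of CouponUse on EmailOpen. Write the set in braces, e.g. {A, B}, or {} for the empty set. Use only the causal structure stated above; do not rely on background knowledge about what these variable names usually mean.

{AdSpend, StoreType}

Variables eligible for adjustment (non-descendants of CouponUse, excluding CouponUse and EmailOpen): {AdSpend, StoreType}.
Backdoor paths from CouponUse to EmailOpen:
  P1: CouponUse <- StoreType -> EmailOpen
  P2: CouponUse <- StoreType -> Seasonality <- AdSpend -> EmailOpen
  P3: CouponUse <- StoreType -> Seasonality <- EmailOpen
  P4: CouponUse <- AdSpend -> EmailOpen
  P5: CouponUse <- AdSpend -> Seasonality <- StoreType -> EmailOpen
  P6: CouponUse <- AdSpend -> Seasonality <- EmailOpen
The empty set is not sufficient: P1 (CouponUse <- StoreType -> EmailOpen) has no collider blocking it and no conditioned non-collider, so it is open.
Try {AdSpend, StoreType}:
  P1: blocked at fork node StoreType ∈ conditioning set.
  P2: blocked at fork node StoreType ∈ conditioning set.
  P3: blocked at fork node StoreType ∈ conditioning set.
  P4: blocked at fork node AdSpend ∈ conditioning set.
  P5: blocked at fork node AdSpend ∈ conditioning set.
  P6: blocked at fork node AdSpend ∈ conditioning set.
{AdSpend, StoreType} contains no descendant of CouponUse and blocks every backdoor path.
Every element of {AdSpend, StoreType} is needed (dropping AdSpend leaves P4 open; dropping StoreType leaves P1 open), so no proper subset is valid.
Among all size-2 subsets of the eligible variables, only {AdSpend, StoreType} blocks every backdoor path, so it is the unique smallest valid adjustment set.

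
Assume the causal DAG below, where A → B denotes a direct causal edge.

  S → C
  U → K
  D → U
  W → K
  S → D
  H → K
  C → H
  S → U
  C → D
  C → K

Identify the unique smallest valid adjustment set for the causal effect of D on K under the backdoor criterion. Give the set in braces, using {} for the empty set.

Variables eligible for adjustment (non-descendants of D, excluding D and K): {C, H, S, W}.
Backdoor paths from D to K:
  P1: D <- S -> C -> H -> K
  P2: D <- S -> C -> K
  P3: D <- S -> U -> K
  P4: D <- C <- S -> U -> K
  P5: D <- C -> H -> K
  P6: D <- C -> K
The empty set is not sufficient: P1 (D <- S -> C -> H -> K) has no collider blocking it and no conditioned non-collider, so it is open.
Try {C, S}:
  P1: blocked at fork node S ∈ conditioning set.
  P2: blocked at fork node S ∈ conditioning set.
  P3: blocked at fork node S ∈ conditioning set.
  P4: blocked at chain node C ∈ conditioning set.
  P5: blocked at fork node C ∈ conditioning set.
  P6: blocked at fork node C ∈ conditioning set.
{C, S} contains no descendant of D and blocks every backdoor path.
Every element of {C, S} is needed (dropping C leaves P5 open; dropping S leaves P3 open), so no proper subset is valid.
Among all size-2 subsets of the eligible variables, only {C, S} blocks every backdoor path, so it is the unique smallest valid adjustment set.

{C, S}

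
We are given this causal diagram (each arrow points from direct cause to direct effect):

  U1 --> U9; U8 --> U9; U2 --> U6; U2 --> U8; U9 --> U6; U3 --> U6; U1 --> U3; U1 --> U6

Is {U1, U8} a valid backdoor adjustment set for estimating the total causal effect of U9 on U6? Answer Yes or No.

Backdoor paths from U9 to U6 (paths whose first edge points into U9):
  P1: U9 <- U1 -> U3 -> U6
  P2: U9 <- U1 -> U6
  P3: U9 <- U8 <- U2 -> U6
Condition 1 (no descendant of U9 in the set): holds — descendants of U9 are {U6}; none are in {U1, U8}.
Condition 2 (every backdoor path blocked by {U1, U8}):
  P1: blocked at fork node U1 ∈ conditioning set.
  P2: blocked at fork node U1 ∈ conditioning set.
  P3: blocked at chain node U8 ∈ conditioning set.
{U1, U8} satisfies the backdoor criterion.

Yes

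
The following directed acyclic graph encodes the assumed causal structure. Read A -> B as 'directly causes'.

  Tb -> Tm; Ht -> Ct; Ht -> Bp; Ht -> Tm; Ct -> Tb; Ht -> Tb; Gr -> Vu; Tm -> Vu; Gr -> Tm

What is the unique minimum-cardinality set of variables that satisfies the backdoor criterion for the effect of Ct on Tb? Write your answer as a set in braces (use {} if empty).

Variables eligible for adjustment (non-descendants of Ct, excluding Ct and Tb): {Bp, Gr, Ht}.
Backdoor paths from Ct to Tb:
  P1: Ct <- Ht -> Tb
  P2: Ct <- Ht -> Tm <- Tb
The empty set is not sufficient: P1 (Ct <- Ht -> Tb) has no collider blocking it and no conditioned non-collider, so it is open.
Try {Ht}:
  P1: blocked at fork node Ht ∈ conditioning set.
  P2: blocked at fork node Ht ∈ conditioning set.
{Ht} contains no descendant of Ct and blocks every backdoor path.
No other singleton works — e.g. {Gr} leaves P1 open — so {Ht} is the unique smallest valid adjustment set.

{Ht}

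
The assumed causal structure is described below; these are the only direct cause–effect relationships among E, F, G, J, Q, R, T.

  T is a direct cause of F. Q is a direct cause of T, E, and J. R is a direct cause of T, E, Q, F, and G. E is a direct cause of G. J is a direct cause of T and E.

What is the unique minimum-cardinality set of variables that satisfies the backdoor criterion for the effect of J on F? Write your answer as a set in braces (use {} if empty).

Variables eligible for adjustment (non-descendants of J, excluding J and F): {Q, R}.
Backdoor paths from J to F:
  P1: J <- Q <- R -> T -> F
  P2: J <- Q <- R -> F
  P3: J <- Q -> E <- R -> T -> F
  P4: J <- Q -> E <- R -> F
  P5: J <- Q -> E -> G <- R -> T -> F
  P6: J <- Q -> E -> G <- R -> F
  P7: J <- Q -> T <- R -> F
  P8: J <- Q -> T -> F
The empty set is not sufficient: P1 (J <- Q <- R -> T -> F) has no collider blocking it and no conditioned non-collider, so it is open.
Try {Q}:
  P1: blocked at chain node Q ∈ conditioning set.
  P2: blocked at chain node Q ∈ conditioning set.
  P3: blocked at fork node Q ∈ conditioning set.
  P4: blocked at fork node Q ∈ conditioning set.
  P5: blocked at fork node Q ∈ conditioning set.
  P6: blocked at fork node Q ∈ conditioning set.
  P7: blocked at fork node Q ∈ conditioning set.
  P8: blocked at fork node Q ∈ conditioning set.
{Q} contains no descendant of J and blocks every backdoor path.
No other singleton works — e.g. {R} leaves P8 open — so {Q} is the unique smallest valid adjustment set.

{Q}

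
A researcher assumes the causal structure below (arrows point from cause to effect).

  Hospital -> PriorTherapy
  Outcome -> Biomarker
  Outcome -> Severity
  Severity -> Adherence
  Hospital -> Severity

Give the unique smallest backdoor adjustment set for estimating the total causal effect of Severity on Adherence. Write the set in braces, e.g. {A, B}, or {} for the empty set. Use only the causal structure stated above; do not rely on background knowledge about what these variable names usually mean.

{}

Variables eligible for adjustment (non-descendants of Severity, excluding Severity and Adherence): {Biomarker, Hospital, Outcome, PriorTherapy}.
Backdoor paths from Severity to Adherence:
  (none)
With no backdoor paths the empty set already satisfies the criterion, and it is trivially minimal.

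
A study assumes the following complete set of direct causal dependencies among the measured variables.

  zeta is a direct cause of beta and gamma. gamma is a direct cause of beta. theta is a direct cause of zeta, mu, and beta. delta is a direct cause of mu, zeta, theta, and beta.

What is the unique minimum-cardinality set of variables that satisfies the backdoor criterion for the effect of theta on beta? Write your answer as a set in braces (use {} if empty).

{delta}

Variables eligible for adjustment (non-descendants of theta, excluding theta and beta): {delta}.
Backdoor paths from theta to beta:
  P1: theta <- delta -> zeta -> gamma -> beta
  P2: theta <- delta -> zeta -> beta
  P3: theta <- delta -> beta
The empty set is not sufficient: P1 (theta <- delta -> zeta -> gamma -> beta) has no collider blocking it and no conditioned non-collider, so it is open.
Try {delta}:
  P1: blocked at fork node delta ∈ conditioning set.
  P2: blocked at fork node delta ∈ conditioning set.
  P3: blocked at fork node delta ∈ conditioning set.
{delta} contains no descendant of theta and blocks every backdoor path.
{delta} is the unique smallest valid adjustment set.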